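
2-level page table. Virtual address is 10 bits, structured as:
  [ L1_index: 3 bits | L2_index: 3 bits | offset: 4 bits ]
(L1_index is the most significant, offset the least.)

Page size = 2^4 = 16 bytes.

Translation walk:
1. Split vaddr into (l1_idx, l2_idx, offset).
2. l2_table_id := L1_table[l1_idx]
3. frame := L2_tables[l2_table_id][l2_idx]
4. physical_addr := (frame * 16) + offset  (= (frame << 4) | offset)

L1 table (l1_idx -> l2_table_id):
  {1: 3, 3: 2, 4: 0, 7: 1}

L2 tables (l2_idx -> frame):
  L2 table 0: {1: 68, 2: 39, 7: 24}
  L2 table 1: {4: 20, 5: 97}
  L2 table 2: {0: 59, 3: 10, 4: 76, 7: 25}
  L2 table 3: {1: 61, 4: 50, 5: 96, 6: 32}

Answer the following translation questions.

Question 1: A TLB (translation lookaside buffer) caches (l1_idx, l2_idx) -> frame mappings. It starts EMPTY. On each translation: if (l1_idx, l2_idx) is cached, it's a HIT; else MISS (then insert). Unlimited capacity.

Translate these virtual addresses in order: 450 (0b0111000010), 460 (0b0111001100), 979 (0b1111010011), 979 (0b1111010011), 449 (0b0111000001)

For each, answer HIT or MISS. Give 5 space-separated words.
vaddr=450: (3,4) not in TLB -> MISS, insert
vaddr=460: (3,4) in TLB -> HIT
vaddr=979: (7,5) not in TLB -> MISS, insert
vaddr=979: (7,5) in TLB -> HIT
vaddr=449: (3,4) in TLB -> HIT

Answer: MISS HIT MISS HIT HIT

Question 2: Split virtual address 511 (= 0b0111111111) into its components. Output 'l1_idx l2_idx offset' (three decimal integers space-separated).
vaddr = 511 = 0b0111111111
  top 3 bits -> l1_idx = 3
  next 3 bits -> l2_idx = 7
  bottom 4 bits -> offset = 15

Answer: 3 7 15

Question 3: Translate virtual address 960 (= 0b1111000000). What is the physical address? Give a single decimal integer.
vaddr = 960 = 0b1111000000
Split: l1_idx=7, l2_idx=4, offset=0
L1[7] = 1
L2[1][4] = 20
paddr = 20 * 16 + 0 = 320

Answer: 320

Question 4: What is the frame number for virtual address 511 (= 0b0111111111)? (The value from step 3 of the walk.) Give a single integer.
Answer: 25

Derivation:
vaddr = 511: l1_idx=3, l2_idx=7
L1[3] = 2; L2[2][7] = 25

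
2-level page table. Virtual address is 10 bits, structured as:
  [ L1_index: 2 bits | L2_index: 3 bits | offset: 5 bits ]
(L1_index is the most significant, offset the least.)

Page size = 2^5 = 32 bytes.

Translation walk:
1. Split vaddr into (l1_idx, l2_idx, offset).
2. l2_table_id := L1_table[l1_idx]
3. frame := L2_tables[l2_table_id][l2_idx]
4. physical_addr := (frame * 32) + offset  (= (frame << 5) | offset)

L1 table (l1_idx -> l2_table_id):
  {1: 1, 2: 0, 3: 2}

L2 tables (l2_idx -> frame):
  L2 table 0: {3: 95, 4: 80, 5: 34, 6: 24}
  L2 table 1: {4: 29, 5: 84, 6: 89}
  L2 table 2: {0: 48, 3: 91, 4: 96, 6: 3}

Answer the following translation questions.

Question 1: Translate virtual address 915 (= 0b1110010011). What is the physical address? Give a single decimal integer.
Answer: 3091

Derivation:
vaddr = 915 = 0b1110010011
Split: l1_idx=3, l2_idx=4, offset=19
L1[3] = 2
L2[2][4] = 96
paddr = 96 * 32 + 19 = 3091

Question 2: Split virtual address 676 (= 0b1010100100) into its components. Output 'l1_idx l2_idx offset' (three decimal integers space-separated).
vaddr = 676 = 0b1010100100
  top 2 bits -> l1_idx = 2
  next 3 bits -> l2_idx = 5
  bottom 5 bits -> offset = 4

Answer: 2 5 4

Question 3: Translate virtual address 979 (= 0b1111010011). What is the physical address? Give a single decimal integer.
Answer: 115

Derivation:
vaddr = 979 = 0b1111010011
Split: l1_idx=3, l2_idx=6, offset=19
L1[3] = 2
L2[2][6] = 3
paddr = 3 * 32 + 19 = 115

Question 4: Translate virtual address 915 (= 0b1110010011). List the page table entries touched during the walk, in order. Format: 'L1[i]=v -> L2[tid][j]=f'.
vaddr = 915 = 0b1110010011
Split: l1_idx=3, l2_idx=4, offset=19

Answer: L1[3]=2 -> L2[2][4]=96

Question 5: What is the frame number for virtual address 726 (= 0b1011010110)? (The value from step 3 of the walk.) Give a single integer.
vaddr = 726: l1_idx=2, l2_idx=6
L1[2] = 0; L2[0][6] = 24

Answer: 24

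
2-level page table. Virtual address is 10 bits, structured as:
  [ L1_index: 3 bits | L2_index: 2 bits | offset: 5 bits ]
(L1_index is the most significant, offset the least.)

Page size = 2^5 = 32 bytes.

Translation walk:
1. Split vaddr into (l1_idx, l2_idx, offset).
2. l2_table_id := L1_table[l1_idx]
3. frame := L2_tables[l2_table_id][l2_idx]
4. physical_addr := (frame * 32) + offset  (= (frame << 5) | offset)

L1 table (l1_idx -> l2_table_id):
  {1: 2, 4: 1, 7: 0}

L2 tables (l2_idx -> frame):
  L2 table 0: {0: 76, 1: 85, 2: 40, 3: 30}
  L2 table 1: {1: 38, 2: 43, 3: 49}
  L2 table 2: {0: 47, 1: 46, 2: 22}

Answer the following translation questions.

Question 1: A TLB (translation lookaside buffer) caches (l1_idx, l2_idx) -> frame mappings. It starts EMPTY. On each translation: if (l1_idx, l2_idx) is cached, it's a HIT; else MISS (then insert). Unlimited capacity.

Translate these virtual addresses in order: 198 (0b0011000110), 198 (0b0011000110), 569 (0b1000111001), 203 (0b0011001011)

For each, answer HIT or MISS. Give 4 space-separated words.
vaddr=198: (1,2) not in TLB -> MISS, insert
vaddr=198: (1,2) in TLB -> HIT
vaddr=569: (4,1) not in TLB -> MISS, insert
vaddr=203: (1,2) in TLB -> HIT

Answer: MISS HIT MISS HIT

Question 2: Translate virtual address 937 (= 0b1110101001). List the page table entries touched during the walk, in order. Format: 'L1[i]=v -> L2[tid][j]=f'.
vaddr = 937 = 0b1110101001
Split: l1_idx=7, l2_idx=1, offset=9

Answer: L1[7]=0 -> L2[0][1]=85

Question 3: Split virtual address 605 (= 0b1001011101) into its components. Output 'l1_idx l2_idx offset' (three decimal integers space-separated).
Answer: 4 2 29

Derivation:
vaddr = 605 = 0b1001011101
  top 3 bits -> l1_idx = 4
  next 2 bits -> l2_idx = 2
  bottom 5 bits -> offset = 29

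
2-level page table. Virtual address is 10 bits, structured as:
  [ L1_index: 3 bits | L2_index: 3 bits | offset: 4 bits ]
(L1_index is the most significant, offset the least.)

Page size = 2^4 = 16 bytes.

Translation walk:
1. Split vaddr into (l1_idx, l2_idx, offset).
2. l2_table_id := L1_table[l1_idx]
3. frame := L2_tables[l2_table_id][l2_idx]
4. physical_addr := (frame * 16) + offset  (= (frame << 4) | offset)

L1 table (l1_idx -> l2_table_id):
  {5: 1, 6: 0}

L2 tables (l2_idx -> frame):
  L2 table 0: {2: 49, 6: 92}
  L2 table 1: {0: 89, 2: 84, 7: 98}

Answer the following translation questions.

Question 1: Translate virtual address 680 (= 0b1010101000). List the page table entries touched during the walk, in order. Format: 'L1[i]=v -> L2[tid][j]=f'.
vaddr = 680 = 0b1010101000
Split: l1_idx=5, l2_idx=2, offset=8

Answer: L1[5]=1 -> L2[1][2]=84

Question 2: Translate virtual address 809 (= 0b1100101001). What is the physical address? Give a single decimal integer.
Answer: 793

Derivation:
vaddr = 809 = 0b1100101001
Split: l1_idx=6, l2_idx=2, offset=9
L1[6] = 0
L2[0][2] = 49
paddr = 49 * 16 + 9 = 793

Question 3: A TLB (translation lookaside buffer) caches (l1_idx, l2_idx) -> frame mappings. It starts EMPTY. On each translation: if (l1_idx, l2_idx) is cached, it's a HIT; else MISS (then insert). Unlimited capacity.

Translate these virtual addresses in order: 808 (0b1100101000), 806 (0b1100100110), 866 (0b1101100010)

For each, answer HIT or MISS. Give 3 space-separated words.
Answer: MISS HIT MISS

Derivation:
vaddr=808: (6,2) not in TLB -> MISS, insert
vaddr=806: (6,2) in TLB -> HIT
vaddr=866: (6,6) not in TLB -> MISS, insert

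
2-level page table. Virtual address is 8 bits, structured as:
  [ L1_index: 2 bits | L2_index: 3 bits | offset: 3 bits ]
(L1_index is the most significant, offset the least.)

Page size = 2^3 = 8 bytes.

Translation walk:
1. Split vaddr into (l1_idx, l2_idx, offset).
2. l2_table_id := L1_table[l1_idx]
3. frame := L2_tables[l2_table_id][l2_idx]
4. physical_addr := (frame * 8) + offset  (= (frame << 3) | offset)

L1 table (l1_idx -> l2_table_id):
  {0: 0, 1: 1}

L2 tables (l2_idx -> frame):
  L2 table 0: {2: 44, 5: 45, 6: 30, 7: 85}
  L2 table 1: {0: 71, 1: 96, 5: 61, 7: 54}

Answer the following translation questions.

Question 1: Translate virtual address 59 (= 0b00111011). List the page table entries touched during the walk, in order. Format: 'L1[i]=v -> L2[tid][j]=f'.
vaddr = 59 = 0b00111011
Split: l1_idx=0, l2_idx=7, offset=3

Answer: L1[0]=0 -> L2[0][7]=85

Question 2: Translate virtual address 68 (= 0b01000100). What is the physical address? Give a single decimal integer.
Answer: 572

Derivation:
vaddr = 68 = 0b01000100
Split: l1_idx=1, l2_idx=0, offset=4
L1[1] = 1
L2[1][0] = 71
paddr = 71 * 8 + 4 = 572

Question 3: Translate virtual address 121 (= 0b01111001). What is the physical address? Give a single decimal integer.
Answer: 433

Derivation:
vaddr = 121 = 0b01111001
Split: l1_idx=1, l2_idx=7, offset=1
L1[1] = 1
L2[1][7] = 54
paddr = 54 * 8 + 1 = 433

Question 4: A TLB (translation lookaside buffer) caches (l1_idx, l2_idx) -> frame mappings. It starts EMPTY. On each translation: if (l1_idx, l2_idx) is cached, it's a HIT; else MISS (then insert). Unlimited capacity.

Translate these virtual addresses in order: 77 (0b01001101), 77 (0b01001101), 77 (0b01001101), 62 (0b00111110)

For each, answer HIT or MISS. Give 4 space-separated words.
vaddr=77: (1,1) not in TLB -> MISS, insert
vaddr=77: (1,1) in TLB -> HIT
vaddr=77: (1,1) in TLB -> HIT
vaddr=62: (0,7) not in TLB -> MISS, insert

Answer: MISS HIT HIT MISS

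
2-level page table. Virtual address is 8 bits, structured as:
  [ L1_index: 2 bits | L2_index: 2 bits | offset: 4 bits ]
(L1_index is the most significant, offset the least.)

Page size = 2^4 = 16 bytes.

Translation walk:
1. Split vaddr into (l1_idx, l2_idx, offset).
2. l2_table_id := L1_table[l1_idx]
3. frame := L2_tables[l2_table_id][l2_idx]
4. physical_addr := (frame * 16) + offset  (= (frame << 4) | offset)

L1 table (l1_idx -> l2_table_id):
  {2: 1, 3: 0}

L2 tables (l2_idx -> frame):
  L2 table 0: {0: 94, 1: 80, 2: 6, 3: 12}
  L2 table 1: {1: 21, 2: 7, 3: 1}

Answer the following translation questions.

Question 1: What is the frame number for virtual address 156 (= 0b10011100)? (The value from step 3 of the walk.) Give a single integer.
vaddr = 156: l1_idx=2, l2_idx=1
L1[2] = 1; L2[1][1] = 21

Answer: 21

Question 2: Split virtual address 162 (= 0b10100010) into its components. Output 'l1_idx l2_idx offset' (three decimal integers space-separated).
vaddr = 162 = 0b10100010
  top 2 bits -> l1_idx = 2
  next 2 bits -> l2_idx = 2
  bottom 4 bits -> offset = 2

Answer: 2 2 2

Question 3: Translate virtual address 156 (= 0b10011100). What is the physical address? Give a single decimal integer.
vaddr = 156 = 0b10011100
Split: l1_idx=2, l2_idx=1, offset=12
L1[2] = 1
L2[1][1] = 21
paddr = 21 * 16 + 12 = 348

Answer: 348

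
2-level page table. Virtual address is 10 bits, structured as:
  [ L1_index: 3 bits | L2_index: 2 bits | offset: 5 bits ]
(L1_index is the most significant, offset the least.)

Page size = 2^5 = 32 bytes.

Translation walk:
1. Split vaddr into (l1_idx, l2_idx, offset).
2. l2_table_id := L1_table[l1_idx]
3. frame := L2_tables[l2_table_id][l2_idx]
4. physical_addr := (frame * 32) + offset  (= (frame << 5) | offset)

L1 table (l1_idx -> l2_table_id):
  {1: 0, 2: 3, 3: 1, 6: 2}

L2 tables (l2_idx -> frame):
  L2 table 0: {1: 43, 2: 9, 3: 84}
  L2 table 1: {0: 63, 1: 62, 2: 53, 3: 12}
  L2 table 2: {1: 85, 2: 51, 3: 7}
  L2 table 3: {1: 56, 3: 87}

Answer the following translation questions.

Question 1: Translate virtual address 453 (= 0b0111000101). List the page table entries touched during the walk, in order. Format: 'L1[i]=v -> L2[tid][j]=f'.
vaddr = 453 = 0b0111000101
Split: l1_idx=3, l2_idx=2, offset=5

Answer: L1[3]=1 -> L2[1][2]=53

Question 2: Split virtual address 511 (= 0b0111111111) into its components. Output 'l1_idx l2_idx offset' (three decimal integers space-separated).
Answer: 3 3 31

Derivation:
vaddr = 511 = 0b0111111111
  top 3 bits -> l1_idx = 3
  next 2 bits -> l2_idx = 3
  bottom 5 bits -> offset = 31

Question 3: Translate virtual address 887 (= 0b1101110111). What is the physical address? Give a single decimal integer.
Answer: 247

Derivation:
vaddr = 887 = 0b1101110111
Split: l1_idx=6, l2_idx=3, offset=23
L1[6] = 2
L2[2][3] = 7
paddr = 7 * 32 + 23 = 247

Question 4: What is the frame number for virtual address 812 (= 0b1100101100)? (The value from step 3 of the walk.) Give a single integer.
Answer: 85

Derivation:
vaddr = 812: l1_idx=6, l2_idx=1
L1[6] = 2; L2[2][1] = 85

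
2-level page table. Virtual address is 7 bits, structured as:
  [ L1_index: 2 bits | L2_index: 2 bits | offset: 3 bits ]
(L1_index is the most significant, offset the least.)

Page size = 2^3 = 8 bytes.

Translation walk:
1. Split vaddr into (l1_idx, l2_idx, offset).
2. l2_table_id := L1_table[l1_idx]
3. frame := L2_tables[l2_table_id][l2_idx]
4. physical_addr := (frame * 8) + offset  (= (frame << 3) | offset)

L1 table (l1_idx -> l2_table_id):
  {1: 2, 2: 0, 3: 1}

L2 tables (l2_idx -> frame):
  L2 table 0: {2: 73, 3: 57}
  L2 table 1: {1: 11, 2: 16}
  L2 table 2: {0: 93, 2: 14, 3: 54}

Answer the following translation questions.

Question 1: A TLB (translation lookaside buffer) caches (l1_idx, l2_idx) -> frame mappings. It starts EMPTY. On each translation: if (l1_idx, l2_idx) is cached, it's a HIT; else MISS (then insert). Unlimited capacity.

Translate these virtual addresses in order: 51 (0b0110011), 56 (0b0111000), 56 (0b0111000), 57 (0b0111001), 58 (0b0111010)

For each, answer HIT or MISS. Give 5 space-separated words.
Answer: MISS MISS HIT HIT HIT

Derivation:
vaddr=51: (1,2) not in TLB -> MISS, insert
vaddr=56: (1,3) not in TLB -> MISS, insert
vaddr=56: (1,3) in TLB -> HIT
vaddr=57: (1,3) in TLB -> HIT
vaddr=58: (1,3) in TLB -> HIT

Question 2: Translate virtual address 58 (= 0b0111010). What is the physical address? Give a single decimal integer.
Answer: 434

Derivation:
vaddr = 58 = 0b0111010
Split: l1_idx=1, l2_idx=3, offset=2
L1[1] = 2
L2[2][3] = 54
paddr = 54 * 8 + 2 = 434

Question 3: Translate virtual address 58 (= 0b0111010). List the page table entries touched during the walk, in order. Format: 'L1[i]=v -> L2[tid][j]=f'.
vaddr = 58 = 0b0111010
Split: l1_idx=1, l2_idx=3, offset=2

Answer: L1[1]=2 -> L2[2][3]=54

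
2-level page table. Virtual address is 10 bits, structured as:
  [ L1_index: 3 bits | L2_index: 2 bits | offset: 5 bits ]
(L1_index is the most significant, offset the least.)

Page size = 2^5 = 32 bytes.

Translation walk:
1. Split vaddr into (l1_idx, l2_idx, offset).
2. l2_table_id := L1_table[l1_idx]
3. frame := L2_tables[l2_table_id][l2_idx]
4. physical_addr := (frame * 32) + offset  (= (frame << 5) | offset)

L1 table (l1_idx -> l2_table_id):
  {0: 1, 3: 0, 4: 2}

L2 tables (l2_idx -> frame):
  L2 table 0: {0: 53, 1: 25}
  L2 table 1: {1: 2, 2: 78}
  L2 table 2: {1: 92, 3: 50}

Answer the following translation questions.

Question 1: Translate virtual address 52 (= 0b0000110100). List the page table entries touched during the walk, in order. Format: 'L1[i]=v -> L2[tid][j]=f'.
vaddr = 52 = 0b0000110100
Split: l1_idx=0, l2_idx=1, offset=20

Answer: L1[0]=1 -> L2[1][1]=2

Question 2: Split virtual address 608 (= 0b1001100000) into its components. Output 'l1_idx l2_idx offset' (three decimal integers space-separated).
Answer: 4 3 0

Derivation:
vaddr = 608 = 0b1001100000
  top 3 bits -> l1_idx = 4
  next 2 bits -> l2_idx = 3
  bottom 5 bits -> offset = 0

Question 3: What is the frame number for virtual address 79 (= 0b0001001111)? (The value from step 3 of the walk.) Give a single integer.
Answer: 78

Derivation:
vaddr = 79: l1_idx=0, l2_idx=2
L1[0] = 1; L2[1][2] = 78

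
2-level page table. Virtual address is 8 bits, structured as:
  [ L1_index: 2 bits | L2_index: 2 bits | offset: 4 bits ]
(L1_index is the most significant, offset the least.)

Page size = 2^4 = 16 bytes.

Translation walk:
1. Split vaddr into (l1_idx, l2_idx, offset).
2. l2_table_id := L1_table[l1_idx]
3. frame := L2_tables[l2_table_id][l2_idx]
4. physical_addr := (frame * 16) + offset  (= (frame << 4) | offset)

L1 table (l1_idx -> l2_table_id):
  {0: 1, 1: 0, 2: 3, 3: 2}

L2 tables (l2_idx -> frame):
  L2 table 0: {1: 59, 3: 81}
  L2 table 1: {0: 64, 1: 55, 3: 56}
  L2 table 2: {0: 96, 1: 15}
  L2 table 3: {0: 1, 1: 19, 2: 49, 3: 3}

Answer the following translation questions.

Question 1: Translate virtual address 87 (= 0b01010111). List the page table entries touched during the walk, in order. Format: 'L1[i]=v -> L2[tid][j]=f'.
Answer: L1[1]=0 -> L2[0][1]=59

Derivation:
vaddr = 87 = 0b01010111
Split: l1_idx=1, l2_idx=1, offset=7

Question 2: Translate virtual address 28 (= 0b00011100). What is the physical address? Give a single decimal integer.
Answer: 892

Derivation:
vaddr = 28 = 0b00011100
Split: l1_idx=0, l2_idx=1, offset=12
L1[0] = 1
L2[1][1] = 55
paddr = 55 * 16 + 12 = 892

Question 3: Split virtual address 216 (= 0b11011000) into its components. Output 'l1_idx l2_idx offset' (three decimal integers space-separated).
vaddr = 216 = 0b11011000
  top 2 bits -> l1_idx = 3
  next 2 bits -> l2_idx = 1
  bottom 4 bits -> offset = 8

Answer: 3 1 8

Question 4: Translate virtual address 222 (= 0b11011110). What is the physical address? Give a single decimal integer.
vaddr = 222 = 0b11011110
Split: l1_idx=3, l2_idx=1, offset=14
L1[3] = 2
L2[2][1] = 15
paddr = 15 * 16 + 14 = 254

Answer: 254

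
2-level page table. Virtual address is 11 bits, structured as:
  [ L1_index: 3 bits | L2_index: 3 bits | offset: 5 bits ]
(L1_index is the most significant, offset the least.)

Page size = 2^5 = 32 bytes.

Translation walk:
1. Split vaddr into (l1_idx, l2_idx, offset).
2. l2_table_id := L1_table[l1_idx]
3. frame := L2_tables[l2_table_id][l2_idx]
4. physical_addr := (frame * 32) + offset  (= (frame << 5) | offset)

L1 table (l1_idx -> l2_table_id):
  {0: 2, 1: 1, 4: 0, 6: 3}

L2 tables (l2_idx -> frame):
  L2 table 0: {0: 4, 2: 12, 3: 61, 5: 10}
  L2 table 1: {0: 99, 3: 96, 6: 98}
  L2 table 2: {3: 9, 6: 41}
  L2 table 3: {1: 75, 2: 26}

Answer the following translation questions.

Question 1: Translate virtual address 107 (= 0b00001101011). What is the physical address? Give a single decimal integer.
vaddr = 107 = 0b00001101011
Split: l1_idx=0, l2_idx=3, offset=11
L1[0] = 2
L2[2][3] = 9
paddr = 9 * 32 + 11 = 299

Answer: 299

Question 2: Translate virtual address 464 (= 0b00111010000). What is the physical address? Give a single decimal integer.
Answer: 3152

Derivation:
vaddr = 464 = 0b00111010000
Split: l1_idx=1, l2_idx=6, offset=16
L1[1] = 1
L2[1][6] = 98
paddr = 98 * 32 + 16 = 3152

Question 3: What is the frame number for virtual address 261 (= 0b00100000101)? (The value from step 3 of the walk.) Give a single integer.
vaddr = 261: l1_idx=1, l2_idx=0
L1[1] = 1; L2[1][0] = 99

Answer: 99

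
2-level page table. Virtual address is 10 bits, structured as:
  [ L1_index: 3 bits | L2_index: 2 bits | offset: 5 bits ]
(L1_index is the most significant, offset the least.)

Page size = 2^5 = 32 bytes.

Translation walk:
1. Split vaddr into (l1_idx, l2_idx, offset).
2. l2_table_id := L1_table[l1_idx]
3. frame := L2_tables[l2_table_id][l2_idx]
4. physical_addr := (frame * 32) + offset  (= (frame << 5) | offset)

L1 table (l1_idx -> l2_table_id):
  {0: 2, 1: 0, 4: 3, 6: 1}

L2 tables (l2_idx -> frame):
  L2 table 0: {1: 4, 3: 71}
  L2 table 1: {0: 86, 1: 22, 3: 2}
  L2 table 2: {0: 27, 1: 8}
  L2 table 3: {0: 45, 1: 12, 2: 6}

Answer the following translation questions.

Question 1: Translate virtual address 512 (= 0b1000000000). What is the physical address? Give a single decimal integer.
vaddr = 512 = 0b1000000000
Split: l1_idx=4, l2_idx=0, offset=0
L1[4] = 3
L2[3][0] = 45
paddr = 45 * 32 + 0 = 1440

Answer: 1440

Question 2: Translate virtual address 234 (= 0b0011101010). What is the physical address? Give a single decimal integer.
Answer: 2282

Derivation:
vaddr = 234 = 0b0011101010
Split: l1_idx=1, l2_idx=3, offset=10
L1[1] = 0
L2[0][3] = 71
paddr = 71 * 32 + 10 = 2282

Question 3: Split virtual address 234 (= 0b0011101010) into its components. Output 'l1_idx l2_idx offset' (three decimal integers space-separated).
vaddr = 234 = 0b0011101010
  top 3 bits -> l1_idx = 1
  next 2 bits -> l2_idx = 3
  bottom 5 bits -> offset = 10

Answer: 1 3 10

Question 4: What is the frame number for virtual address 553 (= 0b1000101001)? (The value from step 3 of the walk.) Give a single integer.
vaddr = 553: l1_idx=4, l2_idx=1
L1[4] = 3; L2[3][1] = 12

Answer: 12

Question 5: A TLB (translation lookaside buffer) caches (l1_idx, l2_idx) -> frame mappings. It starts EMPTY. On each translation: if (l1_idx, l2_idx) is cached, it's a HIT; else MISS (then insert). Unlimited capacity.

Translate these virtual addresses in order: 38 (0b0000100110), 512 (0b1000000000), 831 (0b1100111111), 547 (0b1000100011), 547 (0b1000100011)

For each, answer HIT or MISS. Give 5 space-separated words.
vaddr=38: (0,1) not in TLB -> MISS, insert
vaddr=512: (4,0) not in TLB -> MISS, insert
vaddr=831: (6,1) not in TLB -> MISS, insert
vaddr=547: (4,1) not in TLB -> MISS, insert
vaddr=547: (4,1) in TLB -> HIT

Answer: MISS MISS MISS MISS HIT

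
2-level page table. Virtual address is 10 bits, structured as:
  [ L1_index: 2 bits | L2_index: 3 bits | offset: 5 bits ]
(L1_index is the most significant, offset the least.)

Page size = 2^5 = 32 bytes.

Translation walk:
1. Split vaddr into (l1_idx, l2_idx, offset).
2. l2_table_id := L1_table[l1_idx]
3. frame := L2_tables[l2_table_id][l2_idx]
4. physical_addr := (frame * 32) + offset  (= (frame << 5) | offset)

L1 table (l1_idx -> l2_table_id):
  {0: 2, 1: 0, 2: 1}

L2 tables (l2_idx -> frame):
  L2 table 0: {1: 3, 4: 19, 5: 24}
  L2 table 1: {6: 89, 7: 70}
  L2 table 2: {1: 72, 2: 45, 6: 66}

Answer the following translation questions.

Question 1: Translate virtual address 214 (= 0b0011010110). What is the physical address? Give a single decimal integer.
vaddr = 214 = 0b0011010110
Split: l1_idx=0, l2_idx=6, offset=22
L1[0] = 2
L2[2][6] = 66
paddr = 66 * 32 + 22 = 2134

Answer: 2134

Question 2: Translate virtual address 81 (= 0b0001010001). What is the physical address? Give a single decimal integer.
Answer: 1457

Derivation:
vaddr = 81 = 0b0001010001
Split: l1_idx=0, l2_idx=2, offset=17
L1[0] = 2
L2[2][2] = 45
paddr = 45 * 32 + 17 = 1457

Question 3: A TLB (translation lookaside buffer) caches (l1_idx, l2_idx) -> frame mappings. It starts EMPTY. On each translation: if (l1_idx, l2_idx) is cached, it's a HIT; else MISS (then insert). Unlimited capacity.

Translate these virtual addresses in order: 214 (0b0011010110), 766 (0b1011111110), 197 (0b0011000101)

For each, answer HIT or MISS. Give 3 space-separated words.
vaddr=214: (0,6) not in TLB -> MISS, insert
vaddr=766: (2,7) not in TLB -> MISS, insert
vaddr=197: (0,6) in TLB -> HIT

Answer: MISS MISS HIT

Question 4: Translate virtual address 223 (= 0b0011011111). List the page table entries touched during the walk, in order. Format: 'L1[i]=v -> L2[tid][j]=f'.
Answer: L1[0]=2 -> L2[2][6]=66

Derivation:
vaddr = 223 = 0b0011011111
Split: l1_idx=0, l2_idx=6, offset=31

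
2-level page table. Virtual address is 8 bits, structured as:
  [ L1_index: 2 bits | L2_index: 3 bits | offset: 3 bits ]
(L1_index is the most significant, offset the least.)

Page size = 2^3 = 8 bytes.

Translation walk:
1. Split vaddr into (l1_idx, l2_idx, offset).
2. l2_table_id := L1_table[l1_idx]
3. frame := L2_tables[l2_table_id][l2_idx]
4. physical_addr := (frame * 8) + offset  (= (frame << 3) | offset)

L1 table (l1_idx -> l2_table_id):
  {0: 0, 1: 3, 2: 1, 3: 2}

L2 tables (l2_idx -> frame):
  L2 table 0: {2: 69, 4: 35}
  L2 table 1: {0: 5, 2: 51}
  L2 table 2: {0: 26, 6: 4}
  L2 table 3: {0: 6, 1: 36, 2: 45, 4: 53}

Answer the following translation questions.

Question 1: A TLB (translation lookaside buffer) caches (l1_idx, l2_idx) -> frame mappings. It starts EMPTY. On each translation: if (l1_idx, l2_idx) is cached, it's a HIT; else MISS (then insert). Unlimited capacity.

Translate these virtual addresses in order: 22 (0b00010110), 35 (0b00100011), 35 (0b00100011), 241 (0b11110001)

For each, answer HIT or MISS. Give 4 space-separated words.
Answer: MISS MISS HIT MISS

Derivation:
vaddr=22: (0,2) not in TLB -> MISS, insert
vaddr=35: (0,4) not in TLB -> MISS, insert
vaddr=35: (0,4) in TLB -> HIT
vaddr=241: (3,6) not in TLB -> MISS, insert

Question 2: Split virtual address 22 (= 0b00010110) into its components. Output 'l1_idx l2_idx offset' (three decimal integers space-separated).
Answer: 0 2 6

Derivation:
vaddr = 22 = 0b00010110
  top 2 bits -> l1_idx = 0
  next 3 bits -> l2_idx = 2
  bottom 3 bits -> offset = 6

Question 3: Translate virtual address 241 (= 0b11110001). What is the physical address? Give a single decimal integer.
Answer: 33

Derivation:
vaddr = 241 = 0b11110001
Split: l1_idx=3, l2_idx=6, offset=1
L1[3] = 2
L2[2][6] = 4
paddr = 4 * 8 + 1 = 33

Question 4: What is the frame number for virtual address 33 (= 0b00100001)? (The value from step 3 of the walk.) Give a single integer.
vaddr = 33: l1_idx=0, l2_idx=4
L1[0] = 0; L2[0][4] = 35

Answer: 35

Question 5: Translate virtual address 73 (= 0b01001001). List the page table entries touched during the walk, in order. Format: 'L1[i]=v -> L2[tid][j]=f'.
Answer: L1[1]=3 -> L2[3][1]=36

Derivation:
vaddr = 73 = 0b01001001
Split: l1_idx=1, l2_idx=1, offset=1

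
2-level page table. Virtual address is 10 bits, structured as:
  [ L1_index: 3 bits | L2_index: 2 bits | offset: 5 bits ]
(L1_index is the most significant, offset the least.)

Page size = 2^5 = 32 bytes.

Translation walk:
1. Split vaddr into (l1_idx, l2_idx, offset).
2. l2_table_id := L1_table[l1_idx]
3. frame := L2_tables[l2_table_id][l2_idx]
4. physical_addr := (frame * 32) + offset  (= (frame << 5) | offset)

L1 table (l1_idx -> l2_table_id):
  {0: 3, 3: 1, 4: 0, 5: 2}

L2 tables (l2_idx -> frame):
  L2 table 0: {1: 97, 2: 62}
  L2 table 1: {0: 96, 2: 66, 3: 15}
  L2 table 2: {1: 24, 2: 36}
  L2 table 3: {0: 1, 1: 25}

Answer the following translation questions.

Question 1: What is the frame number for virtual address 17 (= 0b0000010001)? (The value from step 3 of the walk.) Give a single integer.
vaddr = 17: l1_idx=0, l2_idx=0
L1[0] = 3; L2[3][0] = 1

Answer: 1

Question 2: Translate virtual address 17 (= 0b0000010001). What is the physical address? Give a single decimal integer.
vaddr = 17 = 0b0000010001
Split: l1_idx=0, l2_idx=0, offset=17
L1[0] = 3
L2[3][0] = 1
paddr = 1 * 32 + 17 = 49

Answer: 49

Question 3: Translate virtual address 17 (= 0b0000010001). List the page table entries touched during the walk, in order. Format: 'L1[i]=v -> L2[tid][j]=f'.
Answer: L1[0]=3 -> L2[3][0]=1

Derivation:
vaddr = 17 = 0b0000010001
Split: l1_idx=0, l2_idx=0, offset=17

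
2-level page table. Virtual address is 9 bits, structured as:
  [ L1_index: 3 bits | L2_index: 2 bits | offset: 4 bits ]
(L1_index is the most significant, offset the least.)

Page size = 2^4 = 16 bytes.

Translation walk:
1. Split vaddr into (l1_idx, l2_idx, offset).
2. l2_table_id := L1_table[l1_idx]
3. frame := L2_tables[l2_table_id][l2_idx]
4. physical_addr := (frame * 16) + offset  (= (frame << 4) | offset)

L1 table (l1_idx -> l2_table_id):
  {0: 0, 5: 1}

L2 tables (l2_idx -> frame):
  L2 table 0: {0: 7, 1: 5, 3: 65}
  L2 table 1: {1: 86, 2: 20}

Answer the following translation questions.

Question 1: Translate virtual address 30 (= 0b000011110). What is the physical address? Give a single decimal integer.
Answer: 94

Derivation:
vaddr = 30 = 0b000011110
Split: l1_idx=0, l2_idx=1, offset=14
L1[0] = 0
L2[0][1] = 5
paddr = 5 * 16 + 14 = 94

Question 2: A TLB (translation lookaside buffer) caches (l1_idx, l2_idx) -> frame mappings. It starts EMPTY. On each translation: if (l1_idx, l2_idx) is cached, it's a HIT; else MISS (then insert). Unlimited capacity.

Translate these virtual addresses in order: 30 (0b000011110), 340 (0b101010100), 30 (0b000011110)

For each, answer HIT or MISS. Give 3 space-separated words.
vaddr=30: (0,1) not in TLB -> MISS, insert
vaddr=340: (5,1) not in TLB -> MISS, insert
vaddr=30: (0,1) in TLB -> HIT

Answer: MISS MISS HIT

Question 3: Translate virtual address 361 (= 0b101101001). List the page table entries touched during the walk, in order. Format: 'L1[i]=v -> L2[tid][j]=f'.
Answer: L1[5]=1 -> L2[1][2]=20

Derivation:
vaddr = 361 = 0b101101001
Split: l1_idx=5, l2_idx=2, offset=9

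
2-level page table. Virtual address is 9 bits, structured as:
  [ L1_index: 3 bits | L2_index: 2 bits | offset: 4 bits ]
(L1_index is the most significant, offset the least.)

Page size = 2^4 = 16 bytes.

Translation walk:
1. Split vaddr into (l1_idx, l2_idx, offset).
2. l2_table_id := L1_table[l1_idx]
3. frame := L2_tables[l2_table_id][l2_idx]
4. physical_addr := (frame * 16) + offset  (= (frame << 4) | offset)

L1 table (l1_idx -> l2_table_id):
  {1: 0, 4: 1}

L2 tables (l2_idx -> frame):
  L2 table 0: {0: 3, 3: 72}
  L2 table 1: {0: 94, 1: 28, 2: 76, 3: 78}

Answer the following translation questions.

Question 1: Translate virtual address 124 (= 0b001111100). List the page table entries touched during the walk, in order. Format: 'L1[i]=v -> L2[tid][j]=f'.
vaddr = 124 = 0b001111100
Split: l1_idx=1, l2_idx=3, offset=12

Answer: L1[1]=0 -> L2[0][3]=72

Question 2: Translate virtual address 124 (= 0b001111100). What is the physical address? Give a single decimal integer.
vaddr = 124 = 0b001111100
Split: l1_idx=1, l2_idx=3, offset=12
L1[1] = 0
L2[0][3] = 72
paddr = 72 * 16 + 12 = 1164

Answer: 1164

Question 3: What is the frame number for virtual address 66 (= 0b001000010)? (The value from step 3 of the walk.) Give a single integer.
vaddr = 66: l1_idx=1, l2_idx=0
L1[1] = 0; L2[0][0] = 3

Answer: 3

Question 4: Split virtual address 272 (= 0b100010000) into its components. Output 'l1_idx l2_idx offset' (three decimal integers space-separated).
vaddr = 272 = 0b100010000
  top 3 bits -> l1_idx = 4
  next 2 bits -> l2_idx = 1
  bottom 4 bits -> offset = 0

Answer: 4 1 0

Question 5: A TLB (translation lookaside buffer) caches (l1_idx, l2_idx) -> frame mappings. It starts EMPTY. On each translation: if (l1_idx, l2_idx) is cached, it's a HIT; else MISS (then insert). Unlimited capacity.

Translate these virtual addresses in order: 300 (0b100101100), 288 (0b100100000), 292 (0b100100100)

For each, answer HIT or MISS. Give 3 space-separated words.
Answer: MISS HIT HIT

Derivation:
vaddr=300: (4,2) not in TLB -> MISS, insert
vaddr=288: (4,2) in TLB -> HIT
vaddr=292: (4,2) in TLB -> HIT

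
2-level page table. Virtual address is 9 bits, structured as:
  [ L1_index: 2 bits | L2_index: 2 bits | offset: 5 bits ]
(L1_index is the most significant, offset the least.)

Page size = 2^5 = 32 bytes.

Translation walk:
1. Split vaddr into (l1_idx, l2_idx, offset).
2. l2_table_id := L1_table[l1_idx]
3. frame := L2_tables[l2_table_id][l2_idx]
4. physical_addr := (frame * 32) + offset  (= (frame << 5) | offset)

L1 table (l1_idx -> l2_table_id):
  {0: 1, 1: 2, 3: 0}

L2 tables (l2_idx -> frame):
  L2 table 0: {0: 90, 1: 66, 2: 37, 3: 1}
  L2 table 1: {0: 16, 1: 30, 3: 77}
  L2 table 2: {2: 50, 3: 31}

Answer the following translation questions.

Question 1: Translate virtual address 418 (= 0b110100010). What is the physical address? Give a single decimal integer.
vaddr = 418 = 0b110100010
Split: l1_idx=3, l2_idx=1, offset=2
L1[3] = 0
L2[0][1] = 66
paddr = 66 * 32 + 2 = 2114

Answer: 2114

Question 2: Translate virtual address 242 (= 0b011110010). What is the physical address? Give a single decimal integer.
vaddr = 242 = 0b011110010
Split: l1_idx=1, l2_idx=3, offset=18
L1[1] = 2
L2[2][3] = 31
paddr = 31 * 32 + 18 = 1010

Answer: 1010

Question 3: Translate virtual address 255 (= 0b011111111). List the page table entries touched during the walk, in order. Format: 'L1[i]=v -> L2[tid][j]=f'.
vaddr = 255 = 0b011111111
Split: l1_idx=1, l2_idx=3, offset=31

Answer: L1[1]=2 -> L2[2][3]=31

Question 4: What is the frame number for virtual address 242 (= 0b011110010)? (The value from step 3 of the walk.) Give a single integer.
Answer: 31

Derivation:
vaddr = 242: l1_idx=1, l2_idx=3
L1[1] = 2; L2[2][3] = 31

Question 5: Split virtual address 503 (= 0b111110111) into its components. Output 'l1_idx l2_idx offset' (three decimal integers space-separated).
vaddr = 503 = 0b111110111
  top 2 bits -> l1_idx = 3
  next 2 bits -> l2_idx = 3
  bottom 5 bits -> offset = 23

Answer: 3 3 23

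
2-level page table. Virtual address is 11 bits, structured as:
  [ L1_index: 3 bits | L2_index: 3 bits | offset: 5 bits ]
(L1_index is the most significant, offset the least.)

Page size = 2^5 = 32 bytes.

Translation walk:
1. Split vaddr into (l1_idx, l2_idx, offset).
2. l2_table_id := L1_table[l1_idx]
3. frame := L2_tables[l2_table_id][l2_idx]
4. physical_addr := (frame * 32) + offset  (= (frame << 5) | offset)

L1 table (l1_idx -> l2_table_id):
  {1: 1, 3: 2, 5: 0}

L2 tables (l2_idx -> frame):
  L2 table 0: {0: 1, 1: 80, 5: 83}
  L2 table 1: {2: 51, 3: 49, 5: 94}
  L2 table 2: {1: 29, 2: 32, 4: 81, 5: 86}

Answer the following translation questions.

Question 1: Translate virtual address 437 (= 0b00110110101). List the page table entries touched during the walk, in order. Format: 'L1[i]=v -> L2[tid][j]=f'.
vaddr = 437 = 0b00110110101
Split: l1_idx=1, l2_idx=5, offset=21

Answer: L1[1]=1 -> L2[1][5]=94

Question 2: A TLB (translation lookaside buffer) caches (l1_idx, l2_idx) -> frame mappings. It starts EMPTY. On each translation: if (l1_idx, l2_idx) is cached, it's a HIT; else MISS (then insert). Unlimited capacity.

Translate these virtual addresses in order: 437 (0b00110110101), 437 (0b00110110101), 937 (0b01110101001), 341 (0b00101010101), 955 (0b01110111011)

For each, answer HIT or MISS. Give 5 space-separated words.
vaddr=437: (1,5) not in TLB -> MISS, insert
vaddr=437: (1,5) in TLB -> HIT
vaddr=937: (3,5) not in TLB -> MISS, insert
vaddr=341: (1,2) not in TLB -> MISS, insert
vaddr=955: (3,5) in TLB -> HIT

Answer: MISS HIT MISS MISS HIT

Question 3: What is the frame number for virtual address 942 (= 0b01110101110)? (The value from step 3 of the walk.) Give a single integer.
Answer: 86

Derivation:
vaddr = 942: l1_idx=3, l2_idx=5
L1[3] = 2; L2[2][5] = 86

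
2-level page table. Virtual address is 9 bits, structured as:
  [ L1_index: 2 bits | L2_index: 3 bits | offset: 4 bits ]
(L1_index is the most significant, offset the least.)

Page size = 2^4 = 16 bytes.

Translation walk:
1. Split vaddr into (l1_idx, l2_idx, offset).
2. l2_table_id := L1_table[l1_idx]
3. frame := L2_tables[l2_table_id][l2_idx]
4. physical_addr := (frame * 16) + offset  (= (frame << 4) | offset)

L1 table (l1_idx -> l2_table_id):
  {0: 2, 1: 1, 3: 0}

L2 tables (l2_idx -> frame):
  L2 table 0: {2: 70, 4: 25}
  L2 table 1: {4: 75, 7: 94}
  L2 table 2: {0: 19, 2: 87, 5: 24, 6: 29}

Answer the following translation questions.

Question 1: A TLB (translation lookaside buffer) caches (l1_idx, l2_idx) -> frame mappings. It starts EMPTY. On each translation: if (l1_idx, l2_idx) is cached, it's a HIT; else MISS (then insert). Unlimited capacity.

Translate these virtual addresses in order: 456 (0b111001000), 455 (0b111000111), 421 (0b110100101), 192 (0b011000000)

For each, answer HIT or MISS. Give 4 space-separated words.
Answer: MISS HIT MISS MISS

Derivation:
vaddr=456: (3,4) not in TLB -> MISS, insert
vaddr=455: (3,4) in TLB -> HIT
vaddr=421: (3,2) not in TLB -> MISS, insert
vaddr=192: (1,4) not in TLB -> MISS, insert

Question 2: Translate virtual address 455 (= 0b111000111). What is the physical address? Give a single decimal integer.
Answer: 407

Derivation:
vaddr = 455 = 0b111000111
Split: l1_idx=3, l2_idx=4, offset=7
L1[3] = 0
L2[0][4] = 25
paddr = 25 * 16 + 7 = 407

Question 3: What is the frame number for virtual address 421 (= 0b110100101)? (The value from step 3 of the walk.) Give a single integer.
Answer: 70

Derivation:
vaddr = 421: l1_idx=3, l2_idx=2
L1[3] = 0; L2[0][2] = 70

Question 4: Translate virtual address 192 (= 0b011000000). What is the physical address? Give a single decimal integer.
vaddr = 192 = 0b011000000
Split: l1_idx=1, l2_idx=4, offset=0
L1[1] = 1
L2[1][4] = 75
paddr = 75 * 16 + 0 = 1200

Answer: 1200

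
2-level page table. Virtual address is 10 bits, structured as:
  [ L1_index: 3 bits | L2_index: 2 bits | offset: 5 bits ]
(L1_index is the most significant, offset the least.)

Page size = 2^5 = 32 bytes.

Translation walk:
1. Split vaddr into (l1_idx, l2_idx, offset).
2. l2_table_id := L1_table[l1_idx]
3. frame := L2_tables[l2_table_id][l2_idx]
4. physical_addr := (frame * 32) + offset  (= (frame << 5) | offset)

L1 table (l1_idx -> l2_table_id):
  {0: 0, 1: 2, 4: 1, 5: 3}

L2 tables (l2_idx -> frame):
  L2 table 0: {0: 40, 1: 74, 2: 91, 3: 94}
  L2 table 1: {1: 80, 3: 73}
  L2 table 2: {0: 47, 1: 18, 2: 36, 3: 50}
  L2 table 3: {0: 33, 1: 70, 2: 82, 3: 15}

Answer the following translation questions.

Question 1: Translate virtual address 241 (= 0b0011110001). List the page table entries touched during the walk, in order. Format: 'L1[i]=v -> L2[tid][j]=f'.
vaddr = 241 = 0b0011110001
Split: l1_idx=1, l2_idx=3, offset=17

Answer: L1[1]=2 -> L2[2][3]=50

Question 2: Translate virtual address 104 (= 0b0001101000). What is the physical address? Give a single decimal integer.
vaddr = 104 = 0b0001101000
Split: l1_idx=0, l2_idx=3, offset=8
L1[0] = 0
L2[0][3] = 94
paddr = 94 * 32 + 8 = 3016

Answer: 3016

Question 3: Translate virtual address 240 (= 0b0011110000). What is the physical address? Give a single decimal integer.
vaddr = 240 = 0b0011110000
Split: l1_idx=1, l2_idx=3, offset=16
L1[1] = 2
L2[2][3] = 50
paddr = 50 * 32 + 16 = 1616

Answer: 1616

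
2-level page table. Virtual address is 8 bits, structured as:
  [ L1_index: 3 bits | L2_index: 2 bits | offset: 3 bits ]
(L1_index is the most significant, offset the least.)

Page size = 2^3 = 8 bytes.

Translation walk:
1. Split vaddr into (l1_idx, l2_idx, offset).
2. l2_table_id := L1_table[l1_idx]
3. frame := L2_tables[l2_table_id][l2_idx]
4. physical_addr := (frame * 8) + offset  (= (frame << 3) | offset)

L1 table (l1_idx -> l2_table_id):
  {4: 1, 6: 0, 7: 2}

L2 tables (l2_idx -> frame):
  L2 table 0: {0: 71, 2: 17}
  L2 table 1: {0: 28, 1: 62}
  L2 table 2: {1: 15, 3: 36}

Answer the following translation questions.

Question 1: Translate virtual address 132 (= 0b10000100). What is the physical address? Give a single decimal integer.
vaddr = 132 = 0b10000100
Split: l1_idx=4, l2_idx=0, offset=4
L1[4] = 1
L2[1][0] = 28
paddr = 28 * 8 + 4 = 228

Answer: 228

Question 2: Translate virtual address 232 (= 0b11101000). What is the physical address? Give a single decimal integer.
vaddr = 232 = 0b11101000
Split: l1_idx=7, l2_idx=1, offset=0
L1[7] = 2
L2[2][1] = 15
paddr = 15 * 8 + 0 = 120

Answer: 120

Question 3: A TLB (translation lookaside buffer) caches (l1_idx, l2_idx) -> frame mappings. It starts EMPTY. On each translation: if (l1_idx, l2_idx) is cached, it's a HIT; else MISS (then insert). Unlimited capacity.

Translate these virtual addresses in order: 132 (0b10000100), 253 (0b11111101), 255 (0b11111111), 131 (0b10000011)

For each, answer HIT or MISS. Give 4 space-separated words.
Answer: MISS MISS HIT HIT

Derivation:
vaddr=132: (4,0) not in TLB -> MISS, insert
vaddr=253: (7,3) not in TLB -> MISS, insert
vaddr=255: (7,3) in TLB -> HIT
vaddr=131: (4,0) in TLB -> HIT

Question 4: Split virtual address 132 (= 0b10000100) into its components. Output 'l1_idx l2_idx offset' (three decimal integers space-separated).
Answer: 4 0 4

Derivation:
vaddr = 132 = 0b10000100
  top 3 bits -> l1_idx = 4
  next 2 bits -> l2_idx = 0
  bottom 3 bits -> offset = 4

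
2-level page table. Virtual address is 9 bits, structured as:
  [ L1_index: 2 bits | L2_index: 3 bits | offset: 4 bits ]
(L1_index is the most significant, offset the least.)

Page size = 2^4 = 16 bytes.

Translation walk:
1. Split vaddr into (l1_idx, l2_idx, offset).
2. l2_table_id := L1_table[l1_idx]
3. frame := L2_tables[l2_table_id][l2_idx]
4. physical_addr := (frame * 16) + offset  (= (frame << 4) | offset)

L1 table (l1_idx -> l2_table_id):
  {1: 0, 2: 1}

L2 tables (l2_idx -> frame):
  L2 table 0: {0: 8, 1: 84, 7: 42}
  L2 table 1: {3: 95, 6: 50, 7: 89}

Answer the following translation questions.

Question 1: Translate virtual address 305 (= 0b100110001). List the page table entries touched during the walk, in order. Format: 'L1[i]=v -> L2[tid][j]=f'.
vaddr = 305 = 0b100110001
Split: l1_idx=2, l2_idx=3, offset=1

Answer: L1[2]=1 -> L2[1][3]=95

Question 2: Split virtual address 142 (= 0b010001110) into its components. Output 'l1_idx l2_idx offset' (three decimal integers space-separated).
vaddr = 142 = 0b010001110
  top 2 bits -> l1_idx = 1
  next 3 bits -> l2_idx = 0
  bottom 4 bits -> offset = 14

Answer: 1 0 14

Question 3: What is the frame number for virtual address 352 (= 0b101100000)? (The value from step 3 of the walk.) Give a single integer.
vaddr = 352: l1_idx=2, l2_idx=6
L1[2] = 1; L2[1][6] = 50

Answer: 50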